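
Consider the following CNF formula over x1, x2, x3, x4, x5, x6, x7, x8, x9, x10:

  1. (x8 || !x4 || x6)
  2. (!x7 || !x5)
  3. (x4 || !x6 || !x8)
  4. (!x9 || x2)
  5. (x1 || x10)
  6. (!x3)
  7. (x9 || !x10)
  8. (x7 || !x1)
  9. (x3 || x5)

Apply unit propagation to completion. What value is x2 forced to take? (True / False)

True

Unit clause (!x3) sets x3 = False.
In (x3 || x5), x3 is now false; x5 must hold, so x5 = True.
(!x5 || !x7): since x5 = True, the clause reduces to (!x7). x7 = False.
(!x1 || x7): since x7 = False, the clause reduces to (!x1). x1 = False.
From (x1 || x10) and x1 = False: x10 = True.
(x9 || !x10): since x10 = True, the clause reduces to (x9). x9 = True.
(x2 || !x9) with x9 = True leaves only x2, so x2 = True.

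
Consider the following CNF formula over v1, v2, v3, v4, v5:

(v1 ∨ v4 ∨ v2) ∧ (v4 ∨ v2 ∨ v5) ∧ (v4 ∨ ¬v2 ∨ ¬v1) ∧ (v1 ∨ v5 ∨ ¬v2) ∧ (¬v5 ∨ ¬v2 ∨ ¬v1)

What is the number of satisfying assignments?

Case analysis on v2 and v1:
  v2=T, v1=T: remaining (v3,v4,v5) ∈ {(F,T,F); (T,T,F)} — 2.
  v2=T, v1=F: remaining (v3,v4,v5) ∈ {(F,F,T); (F,T,T); (T,F,T); (T,T,T)} — 4.
  v2=F, v1=T: v3 free; 3 ways for (v4,v5) × 2^1 = 6.
  v2=F, v1=F: remaining (v3,v4,v5) ∈ {(F,T,F); (F,T,T); (T,T,F); (T,T,T)} — 4.
Total: 2 + 4 + 6 + 4 = 16.

16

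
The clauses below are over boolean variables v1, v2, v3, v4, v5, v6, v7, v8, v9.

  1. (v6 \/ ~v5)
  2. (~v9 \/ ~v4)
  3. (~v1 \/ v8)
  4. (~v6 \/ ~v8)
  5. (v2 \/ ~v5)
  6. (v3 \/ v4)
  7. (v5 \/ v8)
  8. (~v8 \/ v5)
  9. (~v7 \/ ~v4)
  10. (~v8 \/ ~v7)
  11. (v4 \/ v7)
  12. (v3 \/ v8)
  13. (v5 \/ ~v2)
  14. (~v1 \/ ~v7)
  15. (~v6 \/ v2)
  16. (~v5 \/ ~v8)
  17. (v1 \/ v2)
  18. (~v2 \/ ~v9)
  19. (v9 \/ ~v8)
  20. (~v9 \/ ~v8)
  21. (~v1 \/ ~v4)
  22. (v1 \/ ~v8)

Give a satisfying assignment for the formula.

v3 occurs only positively in the remaining clauses — set v3 = True.
Try v1 = False.
  then v2 is forced to True.
  then v5 is forced to True.
  then v6 is forced to True.
  then v8 is forced to False.
  then v9 is forced to False.
Set v4 = True and propagate.
  then v7 is forced to False.
Every clause has at least one true literal under this assignment.
Check each clause:
  1. (v6 \/ ~v5) — v6 is true.
  2. (~v9 \/ ~v4) — ~v9 is true.
  3. (v8 \/ ~v1) — ~v1 is true.
  4. (~v8 \/ ~v6) — ~v8 is true.
  5. (~v5 \/ v2) — v2 is true.
  6. (v4 \/ v3) — v3 is true.
  7. (v8 \/ v5) — v5 is true.
  8. (v5 \/ ~v8) — ~v8 is true.
  9. (~v7 \/ ~v4) — ~v7 is true.
  10. (~v8 \/ ~v7) — ~v8 is true.
  11. (v4 \/ v7) — v4 is true.
  12. (v3 \/ v8) — v3 is true.
  13. (v5 \/ ~v2) — v5 is true.
  14. (~v1 \/ ~v7) — ~v7 is true.
  15. (v2 \/ ~v6) — v2 is true.
  16. (~v8 \/ ~v5) — ~v8 is true.
  17. (v2 \/ v1) — v2 is true.
  18. (~v9 \/ ~v2) — ~v9 is true.
  19. (~v8 \/ v9) — ~v8 is true.
  20. (~v9 \/ ~v8) — ~v8 is true.
  21. (~v1 \/ ~v4) — ~v1 is true.
  22. (~v8 \/ v1) — ~v8 is true.

v1=False, v2=True, v3=True, v4=True, v5=True, v6=True, v7=False, v8=False, v9=False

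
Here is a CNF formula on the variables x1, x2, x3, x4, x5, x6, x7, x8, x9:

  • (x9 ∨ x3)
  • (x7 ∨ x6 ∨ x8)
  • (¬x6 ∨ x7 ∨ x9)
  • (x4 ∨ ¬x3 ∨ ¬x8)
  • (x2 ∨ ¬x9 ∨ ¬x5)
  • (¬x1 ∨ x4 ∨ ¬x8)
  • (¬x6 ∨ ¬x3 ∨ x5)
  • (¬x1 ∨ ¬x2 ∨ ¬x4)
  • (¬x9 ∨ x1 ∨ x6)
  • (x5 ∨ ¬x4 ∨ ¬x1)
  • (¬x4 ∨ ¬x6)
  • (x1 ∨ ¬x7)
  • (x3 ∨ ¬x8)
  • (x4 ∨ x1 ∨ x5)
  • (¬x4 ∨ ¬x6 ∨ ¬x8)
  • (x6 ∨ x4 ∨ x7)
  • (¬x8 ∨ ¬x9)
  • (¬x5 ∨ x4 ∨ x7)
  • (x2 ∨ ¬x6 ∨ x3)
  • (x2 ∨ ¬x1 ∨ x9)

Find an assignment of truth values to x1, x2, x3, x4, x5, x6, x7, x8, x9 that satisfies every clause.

x1 = T, x2 = T, x3 = T, x4 = F, x5 = F, x6 = F, x7 = T, x8 = F, x9 = T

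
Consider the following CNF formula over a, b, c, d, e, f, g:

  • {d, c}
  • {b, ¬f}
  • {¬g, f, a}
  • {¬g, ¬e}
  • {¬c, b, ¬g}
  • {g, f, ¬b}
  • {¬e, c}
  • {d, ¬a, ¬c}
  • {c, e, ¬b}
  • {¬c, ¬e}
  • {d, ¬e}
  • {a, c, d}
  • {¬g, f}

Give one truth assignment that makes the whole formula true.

a = 0  b = 0  c = 1  d = 0  e = 0  f = 0  g = 0

Check each clause:
  1. {c, d} — c is true.
  2. {b, ¬f} — ¬f is true.
  3. {f, ¬g, a} — ¬g is true.
  4. {¬g, ¬e} — ¬g is true.
  5. {b, ¬g, ¬c} — ¬g is true.
  6. {f, g, ¬b} — ¬b is true.
  7. {c, ¬e} — c is true.
  8. {d, ¬c, ¬a} — ¬a is true.
  9. {e, c, ¬b} — c is true.
  10. {¬c, ¬e} — ¬e is true.
  11. {¬e, d} — ¬e is true.
  12. {a, d, c} — c is true.
  13. {f, ¬g} — ¬g is true.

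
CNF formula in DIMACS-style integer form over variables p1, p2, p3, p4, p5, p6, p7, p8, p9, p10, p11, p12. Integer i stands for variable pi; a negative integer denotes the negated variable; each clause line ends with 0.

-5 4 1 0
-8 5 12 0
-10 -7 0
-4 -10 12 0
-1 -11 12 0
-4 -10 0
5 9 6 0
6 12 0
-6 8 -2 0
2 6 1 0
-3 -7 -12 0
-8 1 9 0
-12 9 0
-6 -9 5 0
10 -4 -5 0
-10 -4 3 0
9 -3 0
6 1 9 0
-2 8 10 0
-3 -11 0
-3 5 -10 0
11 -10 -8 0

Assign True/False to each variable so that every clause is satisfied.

Set p1 = True and propagate.
The remaining clauses are satisfied by p2 = False, p3 = False, p4 = False, p5 = False, p6 = True, p7 = True, p8 = False, p9 = False, p10 = False, p11 = False, p12 = False.
Every clause has at least one true literal under this assignment.

p1=True, p2=False, p3=False, p4=False, p5=False, p6=True, p7=True, p8=False, p9=False, p10=False, p11=False, p12=False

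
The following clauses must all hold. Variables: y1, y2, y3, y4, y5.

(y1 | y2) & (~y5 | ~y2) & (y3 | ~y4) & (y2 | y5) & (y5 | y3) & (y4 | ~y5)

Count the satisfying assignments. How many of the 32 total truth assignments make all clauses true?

5

The models are:
  y1=0 y2=1 y3=1 y4=0 y5=0
  y1=0 y2=1 y3=1 y4=1 y5=0
  y1=1 y2=0 y3=1 y4=1 y5=1
  y1=1 y2=1 y3=1 y4=0 y5=0
  y1=1 y2=1 y3=1 y4=1 y5=0
That's 5 in total.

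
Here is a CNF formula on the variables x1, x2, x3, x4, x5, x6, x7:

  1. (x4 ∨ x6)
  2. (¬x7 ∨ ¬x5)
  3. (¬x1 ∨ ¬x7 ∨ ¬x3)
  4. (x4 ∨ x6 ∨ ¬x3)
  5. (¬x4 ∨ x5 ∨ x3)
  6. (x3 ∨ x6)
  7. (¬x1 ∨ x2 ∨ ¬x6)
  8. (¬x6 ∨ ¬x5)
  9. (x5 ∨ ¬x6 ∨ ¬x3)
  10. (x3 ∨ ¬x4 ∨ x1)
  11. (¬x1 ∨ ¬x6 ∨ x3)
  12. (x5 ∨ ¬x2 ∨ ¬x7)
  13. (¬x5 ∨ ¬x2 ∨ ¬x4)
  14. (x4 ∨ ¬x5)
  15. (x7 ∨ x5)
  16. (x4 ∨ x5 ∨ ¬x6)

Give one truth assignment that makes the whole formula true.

x1 = False, x2 = False, x3 = True, x4 = True, x5 = False, x6 = False, x7 = True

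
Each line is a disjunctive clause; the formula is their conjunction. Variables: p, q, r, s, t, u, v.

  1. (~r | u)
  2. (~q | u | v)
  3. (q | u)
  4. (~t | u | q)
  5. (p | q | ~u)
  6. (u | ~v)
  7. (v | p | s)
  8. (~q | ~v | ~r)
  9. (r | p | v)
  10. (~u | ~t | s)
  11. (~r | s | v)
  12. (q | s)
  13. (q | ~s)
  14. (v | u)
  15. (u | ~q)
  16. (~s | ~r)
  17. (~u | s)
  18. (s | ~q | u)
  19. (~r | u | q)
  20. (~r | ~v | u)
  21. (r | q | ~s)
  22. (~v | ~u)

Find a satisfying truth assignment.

p=1, q=1, r=0, s=1, t=0, u=1, v=0

Check each clause:
  1. (~r | u) — ~r is true.
  2. (v | u | ~q) — u is true.
  3. (q | u) — q is true.
  4. (u | q | ~t) — q is true.
  5. (~u | p | q) — p is true.
  6. (u | ~v) — ~v is true.
  7. (v | p | s) — p is true.
  8. (~r | ~q | ~v) — ~v is true.
  9. (p | r | v) — p is true.
  10. (~u | ~t | s) — ~t is true.
  11. (~r | s | v) — s is true.
  12. (s | q) — q is true.
  13. (q | ~s) — q is true.
  14. (v | u) — u is true.
  15. (u | ~q) — u is true.
  16. (~s | ~r) — ~r is true.
  17. (s | ~u) — s is true.
  18. (u | ~q | s) — s is true.
  19. (~r | u | q) — q is true.
  20. (u | ~v | ~r) — ~v is true.
  21. (r | ~s | q) — q is true.
  22. (~u | ~v) — ~v is true.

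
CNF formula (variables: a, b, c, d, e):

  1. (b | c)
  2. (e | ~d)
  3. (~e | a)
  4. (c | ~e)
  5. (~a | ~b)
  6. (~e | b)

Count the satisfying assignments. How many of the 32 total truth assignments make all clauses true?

4

The models are:
  a=F b=F c=T d=F e=F
  a=F b=T c=F d=F e=F
  a=F b=T c=T d=F e=F
  a=T b=F c=T d=F e=F
That's 4 in total.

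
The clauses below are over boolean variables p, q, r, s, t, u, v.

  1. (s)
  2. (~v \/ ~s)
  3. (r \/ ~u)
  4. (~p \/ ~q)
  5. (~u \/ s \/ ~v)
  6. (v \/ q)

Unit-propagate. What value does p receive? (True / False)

False

(s) stands alone — s = True.
(~s \/ ~v): since s = True, the clause reduces to (~v). v = False.
From (v \/ q) and v = False: q = True.
From (~q \/ ~p) and q = True: p = False.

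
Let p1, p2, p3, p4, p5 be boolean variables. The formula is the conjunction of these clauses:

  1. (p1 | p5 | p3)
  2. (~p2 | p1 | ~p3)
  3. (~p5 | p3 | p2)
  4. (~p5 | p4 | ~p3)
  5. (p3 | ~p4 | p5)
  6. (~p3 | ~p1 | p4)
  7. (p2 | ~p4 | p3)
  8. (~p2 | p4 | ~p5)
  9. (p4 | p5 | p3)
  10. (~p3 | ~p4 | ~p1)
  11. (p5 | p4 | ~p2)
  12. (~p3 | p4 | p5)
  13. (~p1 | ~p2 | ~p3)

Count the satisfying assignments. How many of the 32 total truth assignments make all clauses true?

4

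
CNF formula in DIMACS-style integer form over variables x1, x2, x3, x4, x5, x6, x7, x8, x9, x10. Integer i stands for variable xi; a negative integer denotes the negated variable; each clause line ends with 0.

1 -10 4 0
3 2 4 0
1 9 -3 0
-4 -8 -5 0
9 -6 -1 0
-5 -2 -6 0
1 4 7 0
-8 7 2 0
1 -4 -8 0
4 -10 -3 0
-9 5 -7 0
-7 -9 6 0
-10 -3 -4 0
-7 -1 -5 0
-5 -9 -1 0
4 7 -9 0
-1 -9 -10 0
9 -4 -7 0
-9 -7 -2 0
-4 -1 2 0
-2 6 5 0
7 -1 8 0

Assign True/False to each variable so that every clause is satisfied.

Set x1 = False and propagate.
The remaining clauses are satisfied by x2 = False, x3 = False, x4 = True, x5 = True, x6 = True, x7 = True, x8 = False, x9 = True, x10 = True.
Every clause has at least one true literal under this assignment.
Check each clause:
  1. (x1 | x4 | ~x10) — x4 is true.
  2. (x3 | x4 | x2) — x4 is true.
  3. (~x3 | x9 | x1) — x9 is true.
  4. (~x5 | ~x8 | ~x4) — ~x8 is true.
  5. (~x1 | ~x6 | x9) — x9 is true.
  6. (~x5 | ~x6 | ~x2) — ~x2 is true.
  7. (x4 | x7 | x1) — x4 is true.
  8. (x2 | x7 | ~x8) — ~x8 is true.
  9. (~x4 | ~x8 | x1) — ~x8 is true.
  10. (x4 | ~x10 | ~x3) — x4 is true.
  11. (~x7 | ~x9 | x5) — x5 is true.
  12. (~x7 | x6 | ~x9) — x6 is true.
  13. (~x4 | ~x10 | ~x3) — ~x3 is true.
  14. (~x5 | ~x7 | ~x1) — ~x1 is true.
  15. (~x9 | ~x5 | ~x1) — ~x1 is true.
  16. (x4 | ~x9 | x7) — x7 is true.
  17. (~x1 | ~x9 | ~x10) — ~x1 is true.
  18. (~x4 | ~x7 | x9) — x9 is true.
  19. (~x2 | ~x9 | ~x7) — ~x2 is true.
  20. (~x1 | x2 | ~x4) — ~x1 is true.
  21. (x5 | ~x2 | x6) — x5 is true.
  22. (~x1 | x8 | x7) — ~x1 is true.

x1=F, x2=F, x3=F, x4=T, x5=T, x6=T, x7=T, x8=F, x9=T, x10=T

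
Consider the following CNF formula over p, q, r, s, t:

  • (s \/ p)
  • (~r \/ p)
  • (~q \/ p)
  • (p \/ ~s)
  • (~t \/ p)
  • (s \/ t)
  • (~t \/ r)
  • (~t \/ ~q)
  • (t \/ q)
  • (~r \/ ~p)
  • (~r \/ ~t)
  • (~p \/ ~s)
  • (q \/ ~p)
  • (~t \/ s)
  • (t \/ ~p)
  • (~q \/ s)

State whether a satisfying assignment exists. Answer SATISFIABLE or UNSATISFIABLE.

UNSATISFIABLE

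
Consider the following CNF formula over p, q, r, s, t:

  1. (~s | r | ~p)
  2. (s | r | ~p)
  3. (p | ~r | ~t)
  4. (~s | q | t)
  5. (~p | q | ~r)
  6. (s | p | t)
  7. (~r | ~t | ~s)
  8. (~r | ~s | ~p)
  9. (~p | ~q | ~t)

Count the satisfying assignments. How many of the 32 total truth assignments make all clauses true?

7

Satisfying assignments:
  p=0 q=0 r=0 s=0 t=1
  p=0 q=0 r=0 s=1 t=1
  p=0 q=1 r=0 s=0 t=1
  p=0 q=1 r=0 s=1 t=0
  p=0 q=1 r=0 s=1 t=1
  p=0 q=1 r=1 s=1 t=0
  p=1 q=1 r=1 s=0 t=0
That's 7 in total.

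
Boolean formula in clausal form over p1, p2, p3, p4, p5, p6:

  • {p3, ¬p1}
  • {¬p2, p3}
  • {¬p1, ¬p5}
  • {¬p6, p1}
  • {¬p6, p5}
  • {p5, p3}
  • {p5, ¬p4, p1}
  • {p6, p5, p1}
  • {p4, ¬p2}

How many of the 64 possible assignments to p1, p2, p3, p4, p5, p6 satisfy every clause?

8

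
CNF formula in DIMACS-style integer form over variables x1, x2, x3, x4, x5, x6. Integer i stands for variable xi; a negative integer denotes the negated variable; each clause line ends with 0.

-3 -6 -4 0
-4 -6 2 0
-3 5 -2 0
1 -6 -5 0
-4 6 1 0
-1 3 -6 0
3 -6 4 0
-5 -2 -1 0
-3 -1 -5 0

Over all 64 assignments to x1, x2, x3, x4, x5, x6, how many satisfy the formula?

18

Split on x6, then x1.
  x6=1, x1=1: remaining (x2,x3,x4,x5) ∈ {(0,1,0,0)} — 1.
  x6=1, x1=0: remaining (x2,x3,x4,x5) ∈ {(0,1,0,0); (1,0,1,0)} — 2.
  x6=0, x1=1: x4 free; 4 ways for (x2,x3,x5) × 2^1 = 8.
  x6=0, x1=0: 7 of the 16 assignments to (x2,x3,x4,x5) work.
Total: 1 + 2 + 8 + 7 = 18.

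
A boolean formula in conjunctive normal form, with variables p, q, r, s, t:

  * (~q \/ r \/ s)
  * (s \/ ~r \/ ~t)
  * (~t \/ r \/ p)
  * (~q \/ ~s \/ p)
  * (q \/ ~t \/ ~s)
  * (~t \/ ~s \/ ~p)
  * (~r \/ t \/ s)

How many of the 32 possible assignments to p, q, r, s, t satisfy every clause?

9

Case analysis on s and t:
  s=1, t=1: a clause becomes empty — 0.
  s=1, t=0: r free; 3 ways for (p,q) × 2^1 = 6.
  s=0, t=1: remaining (p,q,r) ∈ {(1,0,0)} — 1.
  s=0, t=0: remaining (p,q,r) ∈ {(0,0,0); (1,0,0)} — 2.
Total: 0 + 6 + 1 + 2 = 9.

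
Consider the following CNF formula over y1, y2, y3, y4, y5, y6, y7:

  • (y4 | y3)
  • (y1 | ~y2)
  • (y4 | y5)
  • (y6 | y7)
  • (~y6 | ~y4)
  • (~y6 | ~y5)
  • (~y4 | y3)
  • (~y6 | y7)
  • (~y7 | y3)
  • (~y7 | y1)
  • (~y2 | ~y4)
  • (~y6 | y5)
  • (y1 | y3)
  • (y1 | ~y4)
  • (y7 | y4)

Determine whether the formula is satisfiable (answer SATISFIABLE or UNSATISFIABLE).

SATISFIABLE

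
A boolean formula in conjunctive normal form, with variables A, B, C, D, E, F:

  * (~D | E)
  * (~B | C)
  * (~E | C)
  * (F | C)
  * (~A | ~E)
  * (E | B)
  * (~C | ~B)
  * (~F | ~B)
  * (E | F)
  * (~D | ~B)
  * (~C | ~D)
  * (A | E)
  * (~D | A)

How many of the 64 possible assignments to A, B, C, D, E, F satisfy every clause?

2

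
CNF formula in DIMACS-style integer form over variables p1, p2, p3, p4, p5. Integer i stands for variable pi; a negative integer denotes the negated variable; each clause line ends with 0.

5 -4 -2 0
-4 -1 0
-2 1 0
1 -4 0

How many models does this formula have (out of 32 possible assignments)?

Split on p1, then p4.
  p1=T, p4=T: a clause becomes empty — 0.
  p1=T, p4=F: p2, p3, p5 free → 2^3 = 8.
  p1=F, p4=T: a clause becomes empty — 0.
  p1=F, p4=F: remaining (p2,p3,p5) ∈ {(F,F,F); (F,F,T); (F,T,F); (F,T,T)} — 4.
Total: 0 + 8 + 0 + 4 = 12.

12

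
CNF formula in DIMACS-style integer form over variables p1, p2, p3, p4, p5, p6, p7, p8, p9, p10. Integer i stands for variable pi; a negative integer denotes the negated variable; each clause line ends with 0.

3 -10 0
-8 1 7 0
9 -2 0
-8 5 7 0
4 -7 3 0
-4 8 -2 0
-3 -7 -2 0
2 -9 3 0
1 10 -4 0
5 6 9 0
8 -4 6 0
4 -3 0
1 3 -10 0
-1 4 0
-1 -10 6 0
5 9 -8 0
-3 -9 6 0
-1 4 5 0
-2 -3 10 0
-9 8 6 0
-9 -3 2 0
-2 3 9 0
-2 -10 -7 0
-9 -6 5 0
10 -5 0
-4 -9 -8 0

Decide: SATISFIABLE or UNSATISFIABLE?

Set p1 = True and propagate.
  then p4 is forced to True.
Branch on p2: take p2 = False.
Try p3 = True.
  then p9 is forced to False.
The remaining clauses are satisfied by p5 = True, p6 = True, p7 = False, p8 = True, p10 = True.
Every clause has at least one true literal under this assignment.
So p1=True, p2=False, p3=True, p4=True, p5=True, p6=True, p7=False, p8=True, p9=False, p10=True is a satisfying assignment.

SATISFIABLE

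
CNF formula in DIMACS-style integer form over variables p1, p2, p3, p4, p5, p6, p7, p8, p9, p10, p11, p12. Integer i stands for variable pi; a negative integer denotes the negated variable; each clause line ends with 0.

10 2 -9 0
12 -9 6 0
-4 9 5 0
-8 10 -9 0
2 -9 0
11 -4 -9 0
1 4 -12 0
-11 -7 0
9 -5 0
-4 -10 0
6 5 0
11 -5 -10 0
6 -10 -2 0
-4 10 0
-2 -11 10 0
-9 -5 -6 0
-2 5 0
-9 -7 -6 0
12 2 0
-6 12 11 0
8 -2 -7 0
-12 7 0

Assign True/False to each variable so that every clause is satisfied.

p1 occurs only positively in the remaining clauses — set p1 = True.
Branch on p2: take p2 = False.
  then p9 is forced to False.
  then p5 is forced to False.
  then p4 is forced to False.
  then p6 is forced to True.
  then p12 is forced to True.
  then p7 is forced to True.
  then p11 is forced to False.
p3, p8, p10 are now unconstrained; take p3 = False, p8 = True, p10 = True.

p1=1  p2=0  p3=0  p4=0  p5=0  p6=1  p7=1  p8=1  p9=0  p10=1  p11=0  p12=1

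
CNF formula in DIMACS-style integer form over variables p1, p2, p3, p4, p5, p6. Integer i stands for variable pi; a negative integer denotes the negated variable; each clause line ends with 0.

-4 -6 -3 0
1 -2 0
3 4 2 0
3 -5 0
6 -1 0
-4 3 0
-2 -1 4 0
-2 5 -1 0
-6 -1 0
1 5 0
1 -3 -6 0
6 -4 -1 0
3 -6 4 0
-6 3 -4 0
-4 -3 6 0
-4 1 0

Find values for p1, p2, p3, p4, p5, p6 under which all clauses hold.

p1=F, p2=F, p3=T, p4=F, p5=T, p6=F

Try p1 = False.
  then p2 is forced to False.
  then p5 is forced to True.
  then p3 is forced to True.
  then p6 is forced to False.
  then p4 is forced to False.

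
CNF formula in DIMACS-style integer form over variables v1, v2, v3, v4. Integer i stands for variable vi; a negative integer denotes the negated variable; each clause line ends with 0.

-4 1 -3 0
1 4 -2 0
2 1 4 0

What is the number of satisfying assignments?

Case analysis on v1 and v4:
  v1=T, v4=T: remaining (v2,v3) ∈ {(F,F); (F,T); (T,F); (T,T)} — 4.
  v1=T, v4=F: remaining (v2,v3) ∈ {(F,F); (F,T); (T,F); (T,T)} — 4.
  v1=F, v4=T: remaining (v2,v3) ∈ {(F,F); (T,F)} — 2.
  v1=F, v4=F: a clause becomes empty — 0.
Total: 4 + 4 + 2 + 0 = 10.

10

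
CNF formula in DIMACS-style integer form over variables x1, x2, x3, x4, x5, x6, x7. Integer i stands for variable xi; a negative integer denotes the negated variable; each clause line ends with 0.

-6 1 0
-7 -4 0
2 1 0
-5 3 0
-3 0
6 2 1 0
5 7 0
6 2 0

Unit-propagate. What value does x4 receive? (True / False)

False

Unit clause (¬x3) sets x3 = False.
(¬x5 ∨ x3): since x3 = False, the clause reduces to (¬x5). x5 = False.
(x5 ∨ x7): since x5 = False, the clause reduces to (x7). x7 = True.
From (¬x4 ∨ ¬x7) and x7 = True: x4 = False.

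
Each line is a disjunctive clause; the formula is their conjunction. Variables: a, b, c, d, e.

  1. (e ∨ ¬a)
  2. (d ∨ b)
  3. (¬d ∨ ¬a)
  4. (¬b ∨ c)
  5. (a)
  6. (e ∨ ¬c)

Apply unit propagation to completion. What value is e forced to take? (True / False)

True

(a) stands alone — a = True.
In (e ∨ ¬a), ¬a is now false; e must hold, so e = True.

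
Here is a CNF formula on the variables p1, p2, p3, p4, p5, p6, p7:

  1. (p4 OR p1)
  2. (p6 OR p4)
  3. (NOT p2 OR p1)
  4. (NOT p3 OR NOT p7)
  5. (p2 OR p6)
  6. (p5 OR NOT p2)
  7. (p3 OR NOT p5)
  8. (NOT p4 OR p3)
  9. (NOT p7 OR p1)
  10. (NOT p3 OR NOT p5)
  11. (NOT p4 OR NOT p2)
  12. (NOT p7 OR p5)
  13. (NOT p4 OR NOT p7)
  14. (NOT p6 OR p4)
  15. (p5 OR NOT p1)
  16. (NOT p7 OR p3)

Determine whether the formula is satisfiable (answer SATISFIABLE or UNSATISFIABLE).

SATISFIABLE

p7 occurs only negated in the remaining clauses — set p7 = False.
Try p1 = False.
  then p4 is forced to True.
  then p2 is forced to False.
  then p6 is forced to True.
  then p3 is forced to True.
  then p5 is forced to False.
So p1 = F  p2 = F  p3 = T  p4 = T  p5 = F  p6 = T  p7 = F is a satisfying assignment.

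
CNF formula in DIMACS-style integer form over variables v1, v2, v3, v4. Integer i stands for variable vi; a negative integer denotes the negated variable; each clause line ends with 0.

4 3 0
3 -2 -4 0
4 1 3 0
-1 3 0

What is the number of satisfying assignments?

Case analysis on v3 and v4:
  v3=1, v4=1: remaining (v1,v2) ∈ {(0,0); (0,1); (1,0); (1,1)} — 4.
  v3=1, v4=0: remaining (v1,v2) ∈ {(0,0); (0,1); (1,0); (1,1)} — 4.
  v3=0, v4=1: remaining (v1,v2) ∈ {(0,0)} — 1.
  v3=0, v4=0: a clause becomes empty — 0.
Total: 4 + 4 + 1 + 0 = 9.

9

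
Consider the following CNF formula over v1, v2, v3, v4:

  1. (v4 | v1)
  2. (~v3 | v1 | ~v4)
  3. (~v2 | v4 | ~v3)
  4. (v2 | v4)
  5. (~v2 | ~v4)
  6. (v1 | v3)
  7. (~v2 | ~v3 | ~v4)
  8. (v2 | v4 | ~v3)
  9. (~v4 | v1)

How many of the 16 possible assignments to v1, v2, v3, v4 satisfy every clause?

3

Satisfying assignments:
  v1=T v2=F v3=F v4=T
  v1=T v2=F v3=T v4=T
  v1=T v2=T v3=F v4=F
Count: 3.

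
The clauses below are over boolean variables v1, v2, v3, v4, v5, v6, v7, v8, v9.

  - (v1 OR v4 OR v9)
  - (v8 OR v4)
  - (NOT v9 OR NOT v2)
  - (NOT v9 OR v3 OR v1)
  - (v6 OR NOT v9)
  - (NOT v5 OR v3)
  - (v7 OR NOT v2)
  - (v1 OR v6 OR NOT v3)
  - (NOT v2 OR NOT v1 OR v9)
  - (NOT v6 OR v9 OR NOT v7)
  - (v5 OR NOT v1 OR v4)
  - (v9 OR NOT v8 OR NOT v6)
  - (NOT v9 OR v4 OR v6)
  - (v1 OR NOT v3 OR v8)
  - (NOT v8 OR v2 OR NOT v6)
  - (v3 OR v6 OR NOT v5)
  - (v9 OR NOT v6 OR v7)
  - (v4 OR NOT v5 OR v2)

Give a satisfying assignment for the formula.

Pure literal: v4 appears only positively; assign v4 = True.
Set v1 = True and propagate.
Branch on v2: take v2 = False.
Set v3 = False and propagate.
  then v5 is forced to False.
For the remaining variables, v6 = True, v7 = False, v8 = False, v9 = True works.
Every clause has at least one true literal under this assignment.

v1=True, v2=False, v3=False, v4=True, v5=False, v6=True, v7=False, v8=False, v9=True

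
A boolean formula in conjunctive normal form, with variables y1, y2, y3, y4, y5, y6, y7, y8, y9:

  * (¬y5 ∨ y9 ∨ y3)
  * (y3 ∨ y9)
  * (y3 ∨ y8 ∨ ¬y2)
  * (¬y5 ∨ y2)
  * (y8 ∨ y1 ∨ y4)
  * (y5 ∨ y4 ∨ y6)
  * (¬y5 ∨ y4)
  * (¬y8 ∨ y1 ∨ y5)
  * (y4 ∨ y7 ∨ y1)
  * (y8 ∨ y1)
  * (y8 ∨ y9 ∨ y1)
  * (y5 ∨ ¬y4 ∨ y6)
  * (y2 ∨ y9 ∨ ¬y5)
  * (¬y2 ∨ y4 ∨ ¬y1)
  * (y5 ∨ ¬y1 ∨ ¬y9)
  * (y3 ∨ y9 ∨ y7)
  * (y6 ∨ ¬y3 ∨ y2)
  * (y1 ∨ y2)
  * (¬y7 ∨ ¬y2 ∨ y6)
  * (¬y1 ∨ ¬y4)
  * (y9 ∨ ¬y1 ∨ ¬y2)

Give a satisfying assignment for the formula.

y6 occurs only positively in the remaining clauses — set y6 = True.
Try y1 = True.
  then y4 is forced to False.
  then y5 is forced to False.
  then y2 is forced to False.
  then y9 is forced to False.
  then y3 is forced to True.
y7, y8 are now unconstrained; take y7 = False, y8 = True.

y1 = T, y2 = F, y3 = T, y4 = F, y5 = F, y6 = T, y7 = F, y8 = T, y9 = F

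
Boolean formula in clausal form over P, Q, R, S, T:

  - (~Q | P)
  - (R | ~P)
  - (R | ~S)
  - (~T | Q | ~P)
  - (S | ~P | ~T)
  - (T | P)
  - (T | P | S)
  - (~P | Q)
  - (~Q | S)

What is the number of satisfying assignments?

5

Satisfying assignments:
  P=F Q=F R=F S=F T=T
  P=F Q=F R=T S=F T=T
  P=F Q=F R=T S=T T=T
  P=T Q=T R=T S=T T=F
  P=T Q=T R=T S=T T=T
That's 5 in total.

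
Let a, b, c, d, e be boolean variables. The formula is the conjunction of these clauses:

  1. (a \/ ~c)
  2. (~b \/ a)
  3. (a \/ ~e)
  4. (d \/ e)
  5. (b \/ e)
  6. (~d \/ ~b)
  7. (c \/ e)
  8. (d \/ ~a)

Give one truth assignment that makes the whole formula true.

a=True  b=False  c=True  d=True  e=True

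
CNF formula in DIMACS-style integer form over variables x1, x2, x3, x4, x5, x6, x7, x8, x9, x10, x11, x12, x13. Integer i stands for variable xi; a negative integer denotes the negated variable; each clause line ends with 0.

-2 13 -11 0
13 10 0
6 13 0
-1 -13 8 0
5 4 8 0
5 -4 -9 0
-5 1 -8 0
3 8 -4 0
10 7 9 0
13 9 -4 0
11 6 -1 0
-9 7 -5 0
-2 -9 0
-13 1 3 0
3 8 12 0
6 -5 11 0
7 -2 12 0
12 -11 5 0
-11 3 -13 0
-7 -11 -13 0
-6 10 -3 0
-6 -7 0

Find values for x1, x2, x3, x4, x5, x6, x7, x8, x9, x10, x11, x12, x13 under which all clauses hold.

Pure literal: x2 appears only negated; assign x2 = False.
x10 occurs only positively in the remaining clauses — set x10 = True.
Set x1 = True and propagate.
Set x3 = True and propagate.
The remaining clauses are satisfied by x4 = False, x5 = True, x6 = False, x7 = False, x8 = True, x9 = False, x11 = True, x12 = True, x13 = True.
Check each clause:
  1. (¬x11 ∨ x13 ∨ ¬x2) — x13 is true.
  2. (x10 ∨ x13) — x10 is true.
  3. (x13 ∨ x6) — x13 is true.
  4. (¬x1 ∨ x8 ∨ ¬x13) — x8 is true.
  5. (x8 ∨ x4 ∨ x5) — x8 is true.
  6. (¬x4 ∨ ¬x9 ∨ x5) — ¬x4 is true.
  7. (x1 ∨ ¬x8 ∨ ¬x5) — x1 is true.
  8. (x3 ∨ ¬x4 ∨ x8) — x8 is true.
  9. (x10 ∨ x9 ∨ x7) — x10 is true.
  10. (x13 ∨ ¬x4 ∨ x9) — ¬x4 is true.
  11. (¬x1 ∨ x11 ∨ x6) — x11 is true.
  12. (¬x9 ∨ ¬x5 ∨ x7) — ¬x9 is true.
  13. (¬x9 ∨ ¬x2) — ¬x2 is true.
  14. (¬x13 ∨ x3 ∨ x1) — x3 is true.
  15. (x12 ∨ x3 ∨ x8) — x8 is true.
  16. (x11 ∨ x6 ∨ ¬x5) — x11 is true.
  17. (¬x2 ∨ x7 ∨ x12) — x12 is true.
  18. (¬x11 ∨ x5 ∨ x12) — x5 is true.
  19. (¬x11 ∨ ¬x13 ∨ x3) — x3 is true.
  20. (¬x11 ∨ ¬x7 ∨ ¬x13) — ¬x7 is true.
  21. (¬x3 ∨ x10 ∨ ¬x6) — ¬x6 is true.
  22. (¬x6 ∨ ¬x7) — ¬x7 is true.

x1=True, x2=False, x3=True, x4=False, x5=True, x6=False, x7=False, x8=True, x9=False, x10=True, x11=True, x12=True, x13=True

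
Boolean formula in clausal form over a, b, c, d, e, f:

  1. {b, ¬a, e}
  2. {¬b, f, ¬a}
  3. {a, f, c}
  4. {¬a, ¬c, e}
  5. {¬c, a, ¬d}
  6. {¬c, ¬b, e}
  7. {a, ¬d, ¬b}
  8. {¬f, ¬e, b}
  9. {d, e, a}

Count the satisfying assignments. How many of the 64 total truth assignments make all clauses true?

Case analysis on a and b:
  a=1, b=1: d free; 3 ways for (c,e,f) × 2^1 = 6.
  a=1, b=0: remaining (c,d,e,f) ∈ {(0,0,1,0); (0,1,1,0); (1,0,1,0); (1,1,1,0)} — 4.
  a=0, b=1: remaining (c,d,e,f) ∈ {(0,0,1,1); (1,0,1,0); (1,0,1,1)} — 3.
  a=0, b=0: remaining (c,d,e,f) ∈ {(0,1,0,1); (1,0,1,0)} — 2.
Total: 6 + 4 + 3 + 2 = 15.

15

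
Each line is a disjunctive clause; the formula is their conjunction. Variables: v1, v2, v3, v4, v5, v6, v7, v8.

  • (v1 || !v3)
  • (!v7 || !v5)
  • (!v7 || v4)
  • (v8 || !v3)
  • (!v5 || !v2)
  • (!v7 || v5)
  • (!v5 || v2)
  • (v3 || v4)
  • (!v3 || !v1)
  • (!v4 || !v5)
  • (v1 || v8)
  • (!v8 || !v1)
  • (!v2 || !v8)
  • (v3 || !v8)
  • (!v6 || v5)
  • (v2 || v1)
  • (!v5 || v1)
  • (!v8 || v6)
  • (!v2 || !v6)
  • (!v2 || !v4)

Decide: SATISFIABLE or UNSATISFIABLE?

Pure literal: v7 appears only negated; assign v7 = False.
Set v1 = True and propagate.
  then v3 is forced to False.
  then v4 is forced to True.
  then v5 is forced to False.
  then v8 is forced to False.
  then v6 is forced to False.
  then v2 is forced to False.
So v1=1  v2=0  v3=0  v4=1  v5=0  v6=0  v7=0  v8=0 is a satisfying assignment.

SATISFIABLE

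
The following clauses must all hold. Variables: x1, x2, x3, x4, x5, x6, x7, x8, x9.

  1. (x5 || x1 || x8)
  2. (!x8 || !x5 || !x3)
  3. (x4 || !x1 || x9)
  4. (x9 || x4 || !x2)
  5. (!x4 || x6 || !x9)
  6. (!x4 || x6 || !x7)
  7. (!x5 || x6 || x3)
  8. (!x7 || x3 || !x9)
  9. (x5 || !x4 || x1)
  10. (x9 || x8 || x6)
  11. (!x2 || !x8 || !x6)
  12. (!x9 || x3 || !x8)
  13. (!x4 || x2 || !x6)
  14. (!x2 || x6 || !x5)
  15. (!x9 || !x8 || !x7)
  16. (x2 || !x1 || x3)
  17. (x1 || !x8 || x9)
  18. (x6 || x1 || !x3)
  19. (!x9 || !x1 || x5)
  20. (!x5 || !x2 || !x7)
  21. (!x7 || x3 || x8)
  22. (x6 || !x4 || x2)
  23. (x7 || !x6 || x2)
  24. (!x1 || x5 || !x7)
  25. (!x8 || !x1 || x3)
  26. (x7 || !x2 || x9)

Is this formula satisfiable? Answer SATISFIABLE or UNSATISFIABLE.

SATISFIABLE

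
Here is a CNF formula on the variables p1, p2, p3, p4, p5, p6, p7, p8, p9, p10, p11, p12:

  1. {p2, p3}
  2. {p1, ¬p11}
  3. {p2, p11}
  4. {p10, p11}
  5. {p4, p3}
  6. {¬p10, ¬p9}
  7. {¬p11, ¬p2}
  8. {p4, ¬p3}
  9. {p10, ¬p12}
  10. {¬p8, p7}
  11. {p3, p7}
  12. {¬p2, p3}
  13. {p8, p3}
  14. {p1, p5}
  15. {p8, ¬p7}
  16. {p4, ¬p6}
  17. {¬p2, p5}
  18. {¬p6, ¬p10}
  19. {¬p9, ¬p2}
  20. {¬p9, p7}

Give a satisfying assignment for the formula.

Pure literal: p1 appears only positively; assign p1 = True.
Pure literal: p4 appears only positively; assign p4 = True.
Set p2 = True and propagate.
  then p11 is forced to False.
  then p10 is forced to True.
  then p9 is forced to False.
  then p3 is forced to True.
  then p5 is forced to True.
  then p6 is forced to False.
For the remaining variables, p7 = True, p8 = True, p12 = False works.
Every clause has at least one true literal under this assignment.
Check each clause:
  1. {p2, p3} — p2 is true.
  2. {p1, ¬p11} — p1 is true.
  3. {p11, p2} — p2 is true.
  4. {p10, p11} — p10 is true.
  5. {p3, p4} — p3 is true.
  6. {¬p9, ¬p10} — ¬p9 is true.
  7. {¬p2, ¬p11} — ¬p11 is true.
  8. {p4, ¬p3} — p4 is true.
  9. {¬p12, p10} — p10 is true.
  10. {¬p8, p7} — p7 is true.
  11. {p7, p3} — p3 is true.
  12. {¬p2, p3} — p3 is true.
  13. {p8, p3} — p8 is true.
  14. {p5, p1} — p1 is true.
  15. {p8, ¬p7} — p8 is true.
  16. {p4, ¬p6} — ¬p6 is true.
  17. {¬p2, p5} — p5 is true.
  18. {¬p10, ¬p6} — ¬p6 is true.
  19. {¬p2, ¬p9} — ¬p9 is true.
  20. {¬p9, p7} — p7 is true.

p1=T, p2=T, p3=T, p4=T, p5=T, p6=F, p7=T, p8=T, p9=F, p10=T, p11=F, p12=F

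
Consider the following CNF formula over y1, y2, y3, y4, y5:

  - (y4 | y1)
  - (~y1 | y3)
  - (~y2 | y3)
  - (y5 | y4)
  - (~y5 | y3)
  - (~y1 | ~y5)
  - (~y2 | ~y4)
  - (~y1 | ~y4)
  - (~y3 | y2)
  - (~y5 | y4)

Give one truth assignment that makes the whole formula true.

Try y1 = False.
  then y4 is forced to True.
  then y2 is forced to False.
  then y3 is forced to False.
  then y5 is forced to False.
Check each clause:
  1. (y4 | y1) — y4 is true.
  2. (y3 | ~y1) — ~y1 is true.
  3. (~y2 | y3) — ~y2 is true.
  4. (y5 | y4) — y4 is true.
  5. (~y5 | y3) — ~y5 is true.
  6. (~y5 | ~y1) — ~y5 is true.
  7. (~y4 | ~y2) — ~y2 is true.
  8. (~y4 | ~y1) — ~y1 is true.
  9. (y2 | ~y3) — ~y3 is true.
  10. (y4 | ~y5) — ~y5 is true.

y1=0, y2=0, y3=0, y4=1, y5=0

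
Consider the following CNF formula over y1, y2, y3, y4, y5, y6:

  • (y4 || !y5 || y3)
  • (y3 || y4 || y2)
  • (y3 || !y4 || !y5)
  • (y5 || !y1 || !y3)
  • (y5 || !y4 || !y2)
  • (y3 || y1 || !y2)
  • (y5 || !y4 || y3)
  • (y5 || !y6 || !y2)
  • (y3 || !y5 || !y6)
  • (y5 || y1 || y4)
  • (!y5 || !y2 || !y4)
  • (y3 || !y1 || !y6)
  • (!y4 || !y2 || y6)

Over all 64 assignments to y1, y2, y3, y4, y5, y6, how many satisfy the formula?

Split on y5, then y3.
  y5=1, y3=1: y1, y6 free; 3 ways for (y2,y4) × 2^2 = 12.
  y5=1, y3=0: a clause becomes empty — 0.
  y5=0, y3=1: remaining (y1,y2,y4,y6) ∈ {(0,0,1,0); (0,0,1,1)} — 2.
  y5=0, y3=0: remaining (y1,y2,y4,y6) ∈ {(1,1,0,0)} — 1.
Total: 12 + 0 + 2 + 1 = 15.

15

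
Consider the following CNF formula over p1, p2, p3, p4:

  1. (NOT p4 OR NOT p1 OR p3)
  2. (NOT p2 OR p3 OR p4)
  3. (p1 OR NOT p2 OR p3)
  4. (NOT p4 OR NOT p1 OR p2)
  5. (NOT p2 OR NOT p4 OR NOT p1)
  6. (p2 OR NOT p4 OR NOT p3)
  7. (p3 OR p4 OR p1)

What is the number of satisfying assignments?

7

The models are:
  p1=F p2=F p3=F p4=T
  p1=F p2=F p3=T p4=F
  p1=F p2=T p3=T p4=F
  p1=F p2=T p3=T p4=T
  p1=T p2=F p3=F p4=F
  p1=T p2=F p3=T p4=F
  p1=T p2=T p3=T p4=F
That's 7 in total.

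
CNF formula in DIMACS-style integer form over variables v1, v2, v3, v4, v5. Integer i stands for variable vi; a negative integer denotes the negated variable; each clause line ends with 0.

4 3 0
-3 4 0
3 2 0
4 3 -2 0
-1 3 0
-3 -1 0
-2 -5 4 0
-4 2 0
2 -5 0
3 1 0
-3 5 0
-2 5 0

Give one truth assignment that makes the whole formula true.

v1 = 0  v2 = 1  v3 = 1  v4 = 1  v5 = 1

Check each clause:
  1. (v4 ∨ v3) — v3 is true.
  2. (v4 ∨ ¬v3) — v4 is true.
  3. (v2 ∨ v3) — v2 is true.
  4. (v3 ∨ v4 ∨ ¬v2) — v3 is true.
  5. (¬v1 ∨ v3) — v3 is true.
  6. (¬v3 ∨ ¬v1) — ¬v1 is true.
  7. (¬v5 ∨ ¬v2 ∨ v4) — v4 is true.
  8. (v2 ∨ ¬v4) — v2 is true.
  9. (v2 ∨ ¬v5) — v2 is true.
  10. (v3 ∨ v1) — v3 is true.
  11. (v5 ∨ ¬v3) — v5 is true.
  12. (v5 ∨ ¬v2) — v5 is true.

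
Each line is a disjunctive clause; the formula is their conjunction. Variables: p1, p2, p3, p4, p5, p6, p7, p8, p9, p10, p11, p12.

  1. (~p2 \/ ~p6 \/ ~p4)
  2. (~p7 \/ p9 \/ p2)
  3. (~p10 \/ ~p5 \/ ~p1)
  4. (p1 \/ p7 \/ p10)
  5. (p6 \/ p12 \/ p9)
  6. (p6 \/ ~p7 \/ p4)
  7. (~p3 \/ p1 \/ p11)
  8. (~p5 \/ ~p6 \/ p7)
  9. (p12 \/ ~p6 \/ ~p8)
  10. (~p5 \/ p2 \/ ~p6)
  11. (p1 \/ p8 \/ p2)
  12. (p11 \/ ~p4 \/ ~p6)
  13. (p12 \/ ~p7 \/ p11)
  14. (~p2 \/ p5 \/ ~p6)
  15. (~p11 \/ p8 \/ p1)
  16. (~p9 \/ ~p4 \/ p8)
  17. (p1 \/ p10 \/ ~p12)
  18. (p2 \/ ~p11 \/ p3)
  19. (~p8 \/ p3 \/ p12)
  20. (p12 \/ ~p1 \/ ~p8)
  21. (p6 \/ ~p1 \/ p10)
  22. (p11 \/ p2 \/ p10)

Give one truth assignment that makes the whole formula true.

p1=T  p2=T  p3=F  p4=F  p5=F  p6=F  p7=F  p8=T  p9=F  p10=T  p11=F  p12=T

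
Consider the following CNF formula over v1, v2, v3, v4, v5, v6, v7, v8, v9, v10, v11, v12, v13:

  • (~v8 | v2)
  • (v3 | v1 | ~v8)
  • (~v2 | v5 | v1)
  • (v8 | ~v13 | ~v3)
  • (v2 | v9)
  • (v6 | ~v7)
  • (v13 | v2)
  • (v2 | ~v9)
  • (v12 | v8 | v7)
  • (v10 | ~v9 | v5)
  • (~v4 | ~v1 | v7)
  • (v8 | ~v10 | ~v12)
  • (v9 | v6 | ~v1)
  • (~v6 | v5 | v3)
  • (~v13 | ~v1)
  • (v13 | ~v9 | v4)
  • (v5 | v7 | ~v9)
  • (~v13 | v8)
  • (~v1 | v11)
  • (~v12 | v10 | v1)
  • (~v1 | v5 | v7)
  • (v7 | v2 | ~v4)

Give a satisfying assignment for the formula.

Pure literal: v5 appears only positively; assign v5 = True.
v11 occurs only positively in the remaining clauses — set v11 = True.
Branch on v1: take v1 = True.
  then v13 is forced to False.
  then v2 is forced to True.
The remaining clauses are satisfied by v3 = True, v4 = True, v6 = True, v7 = True, v8 = True, v9 = True, v10 = False, v12 = True.

v1 = True, v2 = True, v3 = True, v4 = True, v5 = True, v6 = True, v7 = True, v8 = True, v9 = True, v10 = False, v11 = True, v12 = True, v13 = False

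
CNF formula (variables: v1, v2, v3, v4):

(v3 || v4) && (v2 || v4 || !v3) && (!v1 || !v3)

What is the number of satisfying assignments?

7

Satisfying assignments:
  v1=F v2=F v3=F v4=T
  v1=F v2=F v3=T v4=T
  v1=F v2=T v3=F v4=T
  v1=F v2=T v3=T v4=F
  v1=F v2=T v3=T v4=T
  v1=T v2=F v3=F v4=T
  v1=T v2=T v3=F v4=T
That's 7 in total.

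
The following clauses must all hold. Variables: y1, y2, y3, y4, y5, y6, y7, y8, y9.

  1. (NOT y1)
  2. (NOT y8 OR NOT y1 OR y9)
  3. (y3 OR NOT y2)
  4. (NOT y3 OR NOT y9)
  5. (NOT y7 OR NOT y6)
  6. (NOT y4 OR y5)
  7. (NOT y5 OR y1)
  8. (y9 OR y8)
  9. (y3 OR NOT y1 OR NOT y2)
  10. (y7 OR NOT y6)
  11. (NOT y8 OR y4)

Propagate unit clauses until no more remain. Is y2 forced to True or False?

False

Unit clause (NOT y1) sets y1 = False.
(y1 OR NOT y5) with y1 = False leaves only NOT y5, so y5 = False.
From (y5 OR NOT y4) and y5 = False: y4 = False.
(y4 OR NOT y8) with y4 = False leaves only NOT y8, so y8 = False.
(y8 OR y9) with y8 = False leaves only y9, so y9 = True.
From (NOT y3 OR NOT y9) and y9 = True: y3 = False.
In (NOT y2 OR y3), y3 is now false; NOT y2 must hold, so y2 = False.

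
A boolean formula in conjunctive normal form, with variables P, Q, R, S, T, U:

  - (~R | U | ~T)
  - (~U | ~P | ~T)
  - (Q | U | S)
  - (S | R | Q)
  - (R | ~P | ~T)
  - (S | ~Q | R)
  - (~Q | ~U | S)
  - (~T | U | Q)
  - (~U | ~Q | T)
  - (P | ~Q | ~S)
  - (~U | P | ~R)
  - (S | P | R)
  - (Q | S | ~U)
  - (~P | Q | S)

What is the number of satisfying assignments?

Split on Q, then S.
  Q=T, S=T: remaining (P,R,T,U) ∈ {(T,F,F,F); (T,T,F,F)} — 2.
  Q=T, S=F: remaining (P,R,T,U) ∈ {(F,T,F,F); (T,T,F,F)} — 2.
  Q=F, S=T: 8 of the 16 assignments to (P,R,T,U) work.
  Q=F, S=F: a clause becomes empty — 0.
Total: 2 + 2 + 8 + 0 = 12.

12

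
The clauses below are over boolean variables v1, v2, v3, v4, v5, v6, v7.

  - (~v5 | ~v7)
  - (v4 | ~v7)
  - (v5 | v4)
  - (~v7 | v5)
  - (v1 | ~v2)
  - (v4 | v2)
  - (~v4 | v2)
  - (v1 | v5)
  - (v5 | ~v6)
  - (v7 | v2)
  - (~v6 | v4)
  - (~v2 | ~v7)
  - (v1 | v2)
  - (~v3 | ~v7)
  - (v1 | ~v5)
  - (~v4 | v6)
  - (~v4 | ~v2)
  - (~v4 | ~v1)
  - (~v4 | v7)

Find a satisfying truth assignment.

v1=T, v2=T, v3=F, v4=F, v5=T, v6=F, v7=F

v3 occurs only negated in the remaining clauses — set v3 = False.
Set v1 = True and propagate.
  then v4 is forced to False.
  then v7 is forced to False.
  then v5 is forced to True.
  then v2 is forced to True.
  then v6 is forced to False.
Check each clause:
  1. (~v5 | ~v7) — ~v7 is true.
  2. (~v7 | v4) — ~v7 is true.
  3. (v4 | v5) — v5 is true.
  4. (~v7 | v5) — ~v7 is true.
  5. (~v2 | v1) — v1 is true.
  6. (v2 | v4) — v2 is true.
  7. (v2 | ~v4) — v2 is true.
  8. (v5 | v1) — v1 is true.
  9. (v5 | ~v6) — ~v6 is true.
  10. (v7 | v2) — v2 is true.
  11. (v4 | ~v6) — ~v6 is true.
  12. (~v2 | ~v7) — ~v7 is true.
  13. (v2 | v1) — v1 is true.
  14. (~v7 | ~v3) — ~v7 is true.
  15. (v1 | ~v5) — v1 is true.
  16. (v6 | ~v4) — ~v4 is true.
  17. (~v2 | ~v4) — ~v4 is true.
  18. (~v4 | ~v1) — ~v4 is true.
  19. (v7 | ~v4) — ~v4 is true.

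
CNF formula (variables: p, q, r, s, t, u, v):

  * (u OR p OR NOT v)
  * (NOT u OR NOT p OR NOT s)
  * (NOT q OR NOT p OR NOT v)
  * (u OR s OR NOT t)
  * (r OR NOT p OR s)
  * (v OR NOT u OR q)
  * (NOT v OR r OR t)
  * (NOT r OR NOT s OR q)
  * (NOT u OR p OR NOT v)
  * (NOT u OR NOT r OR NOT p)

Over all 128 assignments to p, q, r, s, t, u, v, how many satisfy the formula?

28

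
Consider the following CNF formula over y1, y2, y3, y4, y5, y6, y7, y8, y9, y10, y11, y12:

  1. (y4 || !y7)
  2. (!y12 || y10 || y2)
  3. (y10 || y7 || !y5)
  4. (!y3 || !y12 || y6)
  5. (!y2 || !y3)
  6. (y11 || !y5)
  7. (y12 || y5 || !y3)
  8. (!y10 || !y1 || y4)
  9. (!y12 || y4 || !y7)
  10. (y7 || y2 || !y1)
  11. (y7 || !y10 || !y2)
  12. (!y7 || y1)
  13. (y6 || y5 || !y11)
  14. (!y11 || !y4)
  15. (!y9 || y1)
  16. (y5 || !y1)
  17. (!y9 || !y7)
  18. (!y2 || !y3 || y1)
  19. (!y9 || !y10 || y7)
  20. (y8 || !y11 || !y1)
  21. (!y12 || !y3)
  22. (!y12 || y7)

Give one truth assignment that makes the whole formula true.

y1=0  y2=0  y3=0  y4=0  y5=1  y6=1  y7=0  y8=0  y9=0  y10=1  y11=1  y12=0

Pure literal: y3 appears only negated; assign y3 = False.
Pure literal: y6 appears only positively; assign y6 = True.
Try y1 = False.
  then y7 is forced to False.
  then y9 is forced to False.
  then y12 is forced to False.
For the remaining variables, y2 = False, y4 = False, y5 = True, y8 = False, y10 = True, y11 = True works.
Every clause has at least one true literal under this assignment.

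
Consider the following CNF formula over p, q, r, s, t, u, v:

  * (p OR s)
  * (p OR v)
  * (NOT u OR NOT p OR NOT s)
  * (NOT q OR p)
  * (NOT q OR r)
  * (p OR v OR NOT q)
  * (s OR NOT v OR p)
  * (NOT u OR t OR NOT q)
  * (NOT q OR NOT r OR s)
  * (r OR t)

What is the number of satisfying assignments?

28

Split on p, then q.
  p=T, q=T: remaining (r,s,t,u,v) ∈ {(T,T,F,F,F); (T,T,F,F,T); (T,T,T,F,F); (T,T,T,F,T)} — 4.
  p=T, q=F: v free; 9 ways for (r,s,t,u) × 2^1 = 18.
  p=F, q=T: a clause becomes empty — 0.
  p=F, q=F: u free; 3 ways for (r,s,t,v) × 2^1 = 6.
Total: 4 + 18 + 0 + 6 = 28.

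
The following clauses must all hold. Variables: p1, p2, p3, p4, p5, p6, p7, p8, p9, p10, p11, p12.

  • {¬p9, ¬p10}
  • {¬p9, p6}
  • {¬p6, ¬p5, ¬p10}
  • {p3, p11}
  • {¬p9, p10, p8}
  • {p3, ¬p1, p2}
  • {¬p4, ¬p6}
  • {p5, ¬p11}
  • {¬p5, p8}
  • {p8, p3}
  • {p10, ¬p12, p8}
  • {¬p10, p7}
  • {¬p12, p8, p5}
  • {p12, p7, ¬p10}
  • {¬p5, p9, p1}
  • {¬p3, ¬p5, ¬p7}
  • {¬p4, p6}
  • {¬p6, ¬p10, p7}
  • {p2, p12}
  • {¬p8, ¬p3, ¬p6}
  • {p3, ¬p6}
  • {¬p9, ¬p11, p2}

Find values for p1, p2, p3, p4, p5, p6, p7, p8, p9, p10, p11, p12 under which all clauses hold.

p1=False, p2=True, p3=True, p4=False, p5=False, p6=False, p7=True, p8=True, p9=False, p10=False, p11=False, p12=True

p2 occurs only positively in the remaining clauses — set p2 = True.
Pure literal: p4 appears only negated; assign p4 = False.
Try p1 = False.
For the remaining variables, p3 = True, p5 = False, p6 = False, p7 = True, p8 = True, p9 = False, p10 = False, p11 = False, p12 = True works.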